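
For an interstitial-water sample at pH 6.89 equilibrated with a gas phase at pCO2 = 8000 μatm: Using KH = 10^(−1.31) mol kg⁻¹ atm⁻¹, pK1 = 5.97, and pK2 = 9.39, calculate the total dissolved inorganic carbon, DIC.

[CO2*] = KH · pCO2 = 10^(−1.31) × 8000×10^-6 = 3.918×10^-4 mol/kg
α₀ = 1/(1 + K1/[H⁺] + K1K2/[H⁺]²) = 1/(1 + 10^+0.92 + 10^-1.58) = 0.1070
DIC = [CO2*]/α₀ = 3.918×10^-4 / 0.1070 = 3.66 mmol/kg

DIC = 3.66 mmol/kg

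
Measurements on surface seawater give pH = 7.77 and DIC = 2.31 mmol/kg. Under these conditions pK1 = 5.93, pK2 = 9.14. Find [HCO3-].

α₁ = 1 / (1 + [H⁺]/K1 + K2/[H⁺]) = 1 / (1 + 10^-1.84 + 10^-1.37)
   = 1 / (1 + 0.014454 + 0.042658) = 1/1.0571 = 0.9460
[HCO3⁻] = α₁ × DIC = 0.9460 × 2.31 = 2.19 mmol/kg

[HCO3⁻] = 2.19 mmol/kg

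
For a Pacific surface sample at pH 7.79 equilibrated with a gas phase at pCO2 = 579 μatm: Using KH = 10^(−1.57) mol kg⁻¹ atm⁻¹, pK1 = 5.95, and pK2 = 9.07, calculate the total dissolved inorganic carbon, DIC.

DIC = 1.15 mmol/kg

[CO2*] = KH · pCO2 = 10^(−1.57) × 579×10^-6 = 1.558×10^-5 mol/kg
α₀ = 1/(1 + K1/[H⁺] + K1K2/[H⁺]²) = 1/(1 + 10^+1.84 + 10^+0.56) = 0.01355
DIC = [CO2*]/α₀ = 1.558×10^-5 / 0.01355 = 1.15 mmol/kg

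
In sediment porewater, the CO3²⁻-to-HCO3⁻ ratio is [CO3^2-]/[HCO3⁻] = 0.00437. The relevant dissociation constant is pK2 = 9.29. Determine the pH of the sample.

From K2 = [H⁺][CO3^2-]/[HCO3⁻]:  pH = pK2 + log₁₀([CO3^2-]/[HCO3⁻])
log₁₀(0.00437) = -2.360
pH = 9.29 + (-2.360) = 6.93

pH = 6.93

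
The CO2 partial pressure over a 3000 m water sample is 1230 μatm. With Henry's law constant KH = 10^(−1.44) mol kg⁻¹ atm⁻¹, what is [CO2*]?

KH = 10^(−1.44) = 3.631×10^-2 mol kg⁻¹ atm⁻¹
[CO2*] = KH · pCO2 = 3.631×10^-2 × 1230×10^-6 atm = 4.47×10^-5 mol/kg

[CO2*] = 44.7 μmol/kg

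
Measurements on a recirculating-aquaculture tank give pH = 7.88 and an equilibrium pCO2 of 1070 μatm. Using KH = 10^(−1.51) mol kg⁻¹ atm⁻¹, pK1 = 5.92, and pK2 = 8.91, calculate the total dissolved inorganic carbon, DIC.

[CO2*] = KH · pCO2 = 10^(−1.51) × 1070×10^-6 = 3.307×10^-5 mol/kg
α₀ = 1/(1 + K1/[H⁺] + K1K2/[H⁺]²) = 1/(1 + 10^+1.96 + 10^+0.93) = 0.009929
DIC = [CO2*]/α₀ = 3.307×10^-5 / 0.009929 = 3.33 mmol/kg

DIC = 3.33 mmol/kg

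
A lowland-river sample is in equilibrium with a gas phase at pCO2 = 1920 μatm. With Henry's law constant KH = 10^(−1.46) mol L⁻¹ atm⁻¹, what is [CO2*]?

[CO2*] = 66.6 μmol/L

KH = 10^(−1.46) = 3.467×10^-2 mol L⁻¹ atm⁻¹
[CO2*] = KH · pCO2 = 3.467×10^-2 × 1920×10^-6 atm = 6.66×10^-5 mol/L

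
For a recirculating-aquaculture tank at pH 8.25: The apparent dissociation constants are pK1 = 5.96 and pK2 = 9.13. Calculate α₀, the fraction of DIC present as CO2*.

α₀ = 1 / (1 + K1/[H⁺] + K1K2/[H⁺]²) = 1 / (1 + 10^+2.29 + 10^+1.41)
   = 1 / (1 + 194.98 + 25.704) = 1/221.69 = 0.004511

α₀ = 0.00451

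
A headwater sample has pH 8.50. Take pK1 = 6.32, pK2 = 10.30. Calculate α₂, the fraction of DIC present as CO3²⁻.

α₂ = 0.0155

α₂ = 1 / (1 + [H⁺]/K2 + [H⁺]²/(K1K2)) = 1 / (1 + 10^+1.80 + 10^-0.38)
   = 1 / (1 + 63.096 + 0.41687) = 1/64.513 = 0.01550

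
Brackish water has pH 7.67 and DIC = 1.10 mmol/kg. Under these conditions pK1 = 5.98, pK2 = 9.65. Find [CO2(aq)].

α₀ = 1 / (1 + K1/[H⁺] + K1K2/[H⁺]²) = 1 / (1 + 10^+1.69 + 10^-0.29)
   = 1 / (1 + 48.978 + 0.51286) = 1/50.491 = 0.01981
[CO2*] = α₀ × DIC = 0.01981 × 1.10 = 0.0218 mmol/kg

[CO2*] = 0.0218 mmol/kg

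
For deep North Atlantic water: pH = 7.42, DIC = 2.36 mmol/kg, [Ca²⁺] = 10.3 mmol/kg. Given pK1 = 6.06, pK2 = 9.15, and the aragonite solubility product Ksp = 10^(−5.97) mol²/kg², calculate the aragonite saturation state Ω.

α₂ = 1 / (1 + [H⁺]/K2 + [H⁺]²/(K1K2)) = 1 / (1 + 10^+1.73 + 10^+0.37)
   = 1 / (1 + 53.703 + 2.3442) = 1/57.047 = 0.01753
[CO3²⁻] = α₂ × DIC = 0.01753 × 2.36 = 0.04137 mmol/kg
Ksp = 10^(−5.97) = 1.072×10^-6
Ω = [Ca²⁺][CO3²⁻]/Ksp = (10.3×10^-3)(4.137×10^-5) / 1.072×10^-6 = 0.398

Ω = 0.398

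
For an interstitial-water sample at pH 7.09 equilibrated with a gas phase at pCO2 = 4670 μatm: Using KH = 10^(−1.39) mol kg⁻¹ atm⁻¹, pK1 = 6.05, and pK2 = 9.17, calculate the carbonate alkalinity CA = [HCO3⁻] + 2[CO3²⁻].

CA = 2.12 mmol/kg

[CO2*] = KH · pCO2 = 10^(−1.39) × 4670×10^-6 = 1.902×10^-4 mol/kg
α₀ = 1/(1 + K1/[H⁺] + K1K2/[H⁺]²) = 1/(1 + 10^+1.04 + 10^-1.04) = 0.08295
DIC = [CO2*]/α₀ = 1.902×10^-4 / 0.08295 = 2.294 mmol/kg
CA = (α₁ + 2α₂)·DIC = (0.9095 + 2×0.007565) × 2.294 = 2.12 mmol/kg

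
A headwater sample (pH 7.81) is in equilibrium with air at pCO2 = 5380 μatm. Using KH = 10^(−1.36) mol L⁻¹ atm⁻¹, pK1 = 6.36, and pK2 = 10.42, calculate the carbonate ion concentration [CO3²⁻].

[CO3²⁻] = 16.2 μmol/L

[CO2*] = KH · pCO2 = 10^(−1.36) × 5380×10^-6 = 2.348×10^-4 mol/L
α₀ = 1/(1 + K1/[H⁺] + K1K2/[H⁺]²) = 1/(1 + 10^+1.45 + 10^-1.16) = 0.03418
DIC = [CO2*]/α₀ = 2.348×10^-4 / 0.03418 = 6.870 mmol/L
[CO3²⁻] = α₂·DIC; α₂ = 0.002365, so [CO3²⁻] = 0.002365 × 6.870 = 0.0162 mmol/L = 16.2 μmol/L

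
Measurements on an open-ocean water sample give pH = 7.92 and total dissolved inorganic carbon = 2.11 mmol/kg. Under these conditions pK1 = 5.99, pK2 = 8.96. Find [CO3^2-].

[CO3²⁻] = 0.174 mmol/kg

α₂ = 1 / (1 + [H⁺]/K2 + [H⁺]²/(K1K2)) = 1 / (1 + 10^+1.04 + 10^-0.89)
   = 1 / (1 + 10.965 + 0.12882) = 1/12.094 = 0.08269
[CO3²⁻] = α₂ × DIC = 0.08269 × 2.11 = 0.174 mmol/kg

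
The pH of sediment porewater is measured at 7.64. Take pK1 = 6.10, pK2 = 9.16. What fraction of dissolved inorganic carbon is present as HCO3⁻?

α₁ = 0.944

α₁ = 1 / (1 + [H⁺]/K1 + K2/[H⁺]) = 1 / (1 + 10^-1.54 + 10^-1.52)
   = 1 / (1 + 0.028840 + 0.030200) = 1/1.0590 = 0.9443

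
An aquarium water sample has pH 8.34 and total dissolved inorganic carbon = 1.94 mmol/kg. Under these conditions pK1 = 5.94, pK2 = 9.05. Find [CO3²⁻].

α₂ = 1 / (1 + [H⁺]/K2 + [H⁺]²/(K1K2)) = 1 / (1 + 10^+0.71 + 10^-1.69)
   = 1 / (1 + 5.1286 + 0.020417) = 1/6.1490 = 0.1626
[CO3²⁻] = α₂ × DIC = 0.1626 × 1.94 = 0.315 mmol/kg

[CO3²⁻] = 0.315 mmol/kg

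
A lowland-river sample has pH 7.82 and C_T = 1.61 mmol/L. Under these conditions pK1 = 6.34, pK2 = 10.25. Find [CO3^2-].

[CO3²⁻] = 5.77 μmol/L

α₂ = 1 / (1 + [H⁺]/K2 + [H⁺]²/(K1K2)) = 1 / (1 + 10^+2.43 + 10^+0.95)
   = 1 / (1 + 269.15 + 8.9125) = 1/279.07 = 0.003583
[CO3²⁻] = α₂ × DIC = 0.003583 × 1.61 = 0.00577 mmol/L = 5.77 μmol/L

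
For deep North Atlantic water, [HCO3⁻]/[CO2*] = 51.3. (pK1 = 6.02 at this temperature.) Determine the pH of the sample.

pH = 7.73

From K1 = [H⁺][HCO3⁻]/[CO2*]:  pH = pK1 + log₁₀([HCO3⁻]/[CO2*])
log₁₀(51.3) = +1.710
pH = 6.02 + (+1.710) = 7.73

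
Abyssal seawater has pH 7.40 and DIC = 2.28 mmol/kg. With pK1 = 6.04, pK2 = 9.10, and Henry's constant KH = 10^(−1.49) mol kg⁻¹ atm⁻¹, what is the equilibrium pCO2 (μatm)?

α₀ = 1 / (1 + K1/[H⁺] + K1K2/[H⁺]²) = 1 / (1 + 10^+1.36 + 10^-0.34)
   = 1 / (1 + 22.909 + 0.45709) = 1/24.366 = 0.04104
[CO2*] = α₀ × DIC = 0.04104 × 2.28 = 0.09357 mmol/kg
pCO2 = [CO2*]/KH = 9.357×10^-5 / 3.236×10^-2 = 2890 μatm

pCO2 = 2890 μatm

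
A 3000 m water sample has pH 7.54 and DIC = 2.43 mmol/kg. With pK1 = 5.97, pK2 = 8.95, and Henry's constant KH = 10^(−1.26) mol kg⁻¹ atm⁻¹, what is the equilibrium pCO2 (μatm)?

pCO2 = 1120 μatm

α₀ = 1 / (1 + K1/[H⁺] + K1K2/[H⁺]²) = 1 / (1 + 10^+1.57 + 10^+0.16)
   = 1 / (1 + 37.154 + 1.4454) = 1/39.599 = 0.02525
[CO2*] = α₀ × DIC = 0.02525 × 2.43 = 0.06137 mmol/kg
pCO2 = [CO2*]/KH = 6.137×10^-5 / 5.495×10^-2 = 1120 μatm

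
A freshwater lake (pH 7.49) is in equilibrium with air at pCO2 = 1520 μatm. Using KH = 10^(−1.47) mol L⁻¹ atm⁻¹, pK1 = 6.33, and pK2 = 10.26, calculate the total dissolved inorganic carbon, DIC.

DIC = 0.797 mmol/L

[CO2*] = KH · pCO2 = 10^(−1.47) × 1520×10^-6 = 5.150×10^-5 mol/L
α₀ = 1/(1 + K1/[H⁺] + K1K2/[H⁺]²) = 1/(1 + 10^+1.16 + 10^-1.61) = 0.06460
DIC = [CO2*]/α₀ = 5.150×10^-5 / 0.06460 = 0.797 mmol/L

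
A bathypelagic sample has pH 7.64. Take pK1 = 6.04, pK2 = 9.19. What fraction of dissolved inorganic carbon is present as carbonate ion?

α₂ = 1 / (1 + [H⁺]/K2 + [H⁺]²/(K1K2)) = 1 / (1 + 10^+1.55 + 10^-0.05)
   = 1 / (1 + 35.481 + 0.89125) = 1/37.373 = 0.02676

α₂ = 0.0268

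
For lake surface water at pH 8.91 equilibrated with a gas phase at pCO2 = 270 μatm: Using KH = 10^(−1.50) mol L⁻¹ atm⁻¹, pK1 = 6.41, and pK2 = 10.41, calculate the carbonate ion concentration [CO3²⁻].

[CO2*] = KH · pCO2 = 10^(−1.50) × 270×10^-6 = 8.538×10^-6 mol/L
α₀ = 1/(1 + K1/[H⁺] + K1K2/[H⁺]²) = 1/(1 + 10^+2.50 + 10^+1.00) = 0.003056
DIC = [CO2*]/α₀ = 8.538×10^-6 / 0.003056 = 2.794 mmol/L
[CO3²⁻] = α₂·DIC; α₂ = 0.03056, so [CO3²⁻] = 0.03056 × 2.794 = 0.0854 mmol/L

[CO3²⁻] = 0.0854 mmol/L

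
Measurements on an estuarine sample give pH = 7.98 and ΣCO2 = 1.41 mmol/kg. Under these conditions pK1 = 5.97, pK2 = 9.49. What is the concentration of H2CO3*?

[CO2*] = 13.2 μmol/kg

α₀ = 1 / (1 + K1/[H⁺] + K1K2/[H⁺]²) = 1 / (1 + 10^+2.01 + 10^+0.50)
   = 1 / (1 + 102.33 + 3.1623) = 1/106.49 = 0.009390
[CO2*] = α₀ × DIC = 0.009390 × 1.41 = 0.0132 mmol/kg = 13.2 μmol/kg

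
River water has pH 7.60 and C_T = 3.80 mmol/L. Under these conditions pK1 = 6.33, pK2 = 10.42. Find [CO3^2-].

[CO3²⁻] = 5.45 μmol/L

α₂ = 1 / (1 + [H⁺]/K2 + [H⁺]²/(K1K2)) = 1 / (1 + 10^+2.82 + 10^+1.55)
   = 1 / (1 + 660.69 + 35.481) = 1/697.17 = 0.001434
[CO3²⁻] = α₂ × DIC = 0.001434 × 3.80 = 0.00545 mmol/L = 5.45 μmol/L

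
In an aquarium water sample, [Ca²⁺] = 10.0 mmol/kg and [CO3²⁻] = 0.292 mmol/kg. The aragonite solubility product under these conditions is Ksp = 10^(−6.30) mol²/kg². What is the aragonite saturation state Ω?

Ksp = 10^(−6.30) = 5.012×10^-7
Ω = [Ca²⁺][CO3²⁻]/Ksp = (10.0×10^-3)(0.292×10^-3) / 5.012×10^-7 = 5.83

Ω = 5.83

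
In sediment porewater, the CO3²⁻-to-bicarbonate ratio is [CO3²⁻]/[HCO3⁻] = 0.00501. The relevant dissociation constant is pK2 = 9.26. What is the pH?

pH = 6.96

From K2 = [H⁺][CO3²⁻]/[HCO3⁻]:  pH = pK2 + log₁₀([CO3²⁻]/[HCO3⁻])
log₁₀(0.00501) = -2.300
pH = 9.26 + (-2.300) = 6.96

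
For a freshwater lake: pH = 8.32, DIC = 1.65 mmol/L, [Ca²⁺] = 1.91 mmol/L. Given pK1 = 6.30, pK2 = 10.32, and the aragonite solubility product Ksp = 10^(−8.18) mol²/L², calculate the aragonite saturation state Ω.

Ω = 4.68

α₂ = 1 / (1 + [H⁺]/K2 + [H⁺]²/(K1K2)) = 1 / (1 + 10^+2.00 + 10^-0.02)
   = 1 / (1 + 100.00 + 0.95499) = 1/101.95 = 0.009808
[CO3²⁻] = α₂ × DIC = 0.009808 × 1.65 = 0.01618 mmol/L = 16.18 μmol/L
Ksp = 10^(−8.18) = 6.607×10^-9
Ω = [Ca²⁺][CO3²⁻]/Ksp = (1.91×10^-3)(1.618×10^-5) / 6.607×10^-9 = 4.68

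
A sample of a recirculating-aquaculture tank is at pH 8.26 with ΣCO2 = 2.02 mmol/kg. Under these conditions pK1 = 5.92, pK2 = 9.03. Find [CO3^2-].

[CO3²⁻] = 0.292 mmol/kg

α₂ = 1 / (1 + [H⁺]/K2 + [H⁺]²/(K1K2)) = 1 / (1 + 10^+0.77 + 10^-1.57)
   = 1 / (1 + 5.8884 + 0.026915) = 1/6.9154 = 0.1446
[CO3²⁻] = α₂ × DIC = 0.1446 × 2.02 = 0.292 mmol/kg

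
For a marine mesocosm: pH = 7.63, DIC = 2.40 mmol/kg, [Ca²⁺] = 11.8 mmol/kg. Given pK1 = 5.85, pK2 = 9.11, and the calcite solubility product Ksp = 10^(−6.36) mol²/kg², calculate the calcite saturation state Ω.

Ω = 2.05

α₂ = 1 / (1 + [H⁺]/K2 + [H⁺]²/(K1K2)) = 1 / (1 + 10^+1.48 + 10^-0.30)
   = 1 / (1 + 30.200 + 0.50119) = 1/31.701 = 0.03155
[CO3²⁻] = α₂ × DIC = 0.03155 × 2.40 = 0.07571 mmol/kg
Ksp = 10^(−6.36) = 4.365×10^-7
Ω = [Ca²⁺][CO3²⁻]/Ksp = (11.8×10^-3)(7.571×10^-5) / 4.365×10^-7 = 2.05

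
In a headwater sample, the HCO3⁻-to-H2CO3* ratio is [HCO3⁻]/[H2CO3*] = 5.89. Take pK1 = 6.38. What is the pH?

From K1 = [H⁺][HCO3⁻]/[H2CO3*]:  pH = pK1 + log₁₀([HCO3⁻]/[H2CO3*])
log₁₀(5.89) = +0.770
pH = 6.38 + (+0.770) = 7.15

pH = 7.15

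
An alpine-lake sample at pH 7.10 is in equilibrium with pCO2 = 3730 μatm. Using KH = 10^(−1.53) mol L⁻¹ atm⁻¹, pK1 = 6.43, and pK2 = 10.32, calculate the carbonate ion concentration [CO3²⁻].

[CO2*] = KH · pCO2 = 10^(−1.53) × 3730×10^-6 = 1.101×10^-4 mol/L
α₀ = 1/(1 + K1/[H⁺] + K1K2/[H⁺]²) = 1/(1 + 10^+0.67 + 10^-2.55) = 0.1761
DIC = [CO2*]/α₀ = 1.101×10^-4 / 0.1761 = 0.6253 mmol/L
[CO3²⁻] = α₂·DIC; α₂ = 0.0004962, so [CO3²⁻] = 0.0004962 × 0.6253 = 0.000310 mmol/L = 0.310 μmol/L

[CO3²⁻] = 0.310 μmol/L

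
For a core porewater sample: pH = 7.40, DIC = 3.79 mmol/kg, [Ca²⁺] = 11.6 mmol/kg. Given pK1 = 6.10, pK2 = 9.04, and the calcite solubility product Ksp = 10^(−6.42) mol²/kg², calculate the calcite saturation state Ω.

Ω = 2.47

α₂ = 1 / (1 + [H⁺]/K2 + [H⁺]²/(K1K2)) = 1 / (1 + 10^+1.64 + 10^+0.34)
   = 1 / (1 + 43.652 + 2.1878) = 1/46.839 = 0.02135
[CO3²⁻] = α₂ × DIC = 0.02135 × 3.79 = 0.08091 mmol/kg
Ksp = 10^(−6.42) = 3.802×10^-7
Ω = [Ca²⁺][CO3²⁻]/Ksp = (11.6×10^-3)(8.091×10^-5) / 3.802×10^-7 = 2.47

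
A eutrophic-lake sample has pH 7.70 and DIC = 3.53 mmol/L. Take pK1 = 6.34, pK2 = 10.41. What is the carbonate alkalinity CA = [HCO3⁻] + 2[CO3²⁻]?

CA = 3.39 mmol/L

CA = [HCO3⁻] + 2[CO3²⁻] = (α₁ + 2α₂)·DIC
At pH 7.70: [H⁺]/K1 = 10^-1.36 = 0.043652, K2/[H⁺] = 10^-2.71 = 0.0019498
α₁ = 1/(1 + 0.043652 + 0.0019498) = 1/1.0456 = 0.9564; α₂ = α₁·K2/[H⁺] = 0.001865
α₁ + 2α₂ = 0.9601
CA = 0.9601 × 3.53 = 3.39 mmol/L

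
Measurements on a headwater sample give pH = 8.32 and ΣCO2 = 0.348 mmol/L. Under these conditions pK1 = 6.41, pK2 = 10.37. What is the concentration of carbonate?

α₂ = 1 / (1 + [H⁺]/K2 + [H⁺]²/(K1K2)) = 1 / (1 + 10^+2.05 + 10^+0.14)
   = 1 / (1 + 112.20 + 1.3804) = 1/114.58 = 0.008727
[CO3²⁻] = α₂ × DIC = 0.008727 × 0.348 = 0.00304 mmol/L = 3.04 μmol/L

[CO3²⁻] = 3.04 μmol/L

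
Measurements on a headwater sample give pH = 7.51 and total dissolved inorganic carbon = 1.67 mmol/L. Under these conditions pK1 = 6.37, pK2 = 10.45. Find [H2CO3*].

[CO2*] = 0.113 mmol/L

α₀ = 1 / (1 + K1/[H⁺] + K1K2/[H⁺]²) = 1 / (1 + 10^+1.14 + 10^-1.80)
   = 1 / (1 + 13.804 + 0.015849) = 1/14.820 = 0.06748
[CO2*] = α₀ × DIC = 0.06748 × 1.67 = 0.113 mmol/L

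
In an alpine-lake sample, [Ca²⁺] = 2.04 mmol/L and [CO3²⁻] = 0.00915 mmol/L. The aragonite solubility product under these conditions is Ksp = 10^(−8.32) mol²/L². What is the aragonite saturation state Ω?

Ksp = 10^(−8.32) = 4.786×10^-9
Ω = [Ca²⁺][CO3²⁻]/Ksp = (2.04×10^-3)(0.00915×10^-3) / 4.786×10^-9 = 3.90

Ω = 3.90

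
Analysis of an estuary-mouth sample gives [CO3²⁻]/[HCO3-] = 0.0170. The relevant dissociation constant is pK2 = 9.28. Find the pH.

From K2 = [H⁺][CO3²⁻]/[HCO3-]:  pH = pK2 + log₁₀([CO3²⁻]/[HCO3-])
log₁₀(0.0170) = -1.770
pH = 9.28 + (-1.770) = 7.51

pH = 7.51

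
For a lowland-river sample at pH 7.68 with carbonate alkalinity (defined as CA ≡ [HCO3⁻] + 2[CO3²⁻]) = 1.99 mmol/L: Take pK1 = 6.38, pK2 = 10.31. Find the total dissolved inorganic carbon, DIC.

DIC = 2.08 mmol/L

CA = [HCO3⁻] + 2[CO3²⁻] = (α₁ + 2α₂)·DIC
At pH 7.68: [H⁺]/K1 = 10^-1.30 = 0.050119, K2/[H⁺] = 10^-2.63 = 0.0023442
α₁ = 1/(1 + 0.050119 + 0.0023442) = 1/1.0525 = 0.9502; α₂ = α₁·K2/[H⁺] = 0.002227
α₁ + 2α₂ = 0.9546
DIC = CA / (α₁ + 2α₂) = 1.99 / 0.9546 = 2.08 mmol/L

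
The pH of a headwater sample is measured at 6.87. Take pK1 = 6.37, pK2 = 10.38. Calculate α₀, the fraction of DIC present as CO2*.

α₀ = 0.240

α₀ = 1 / (1 + K1/[H⁺] + K1K2/[H⁺]²) = 1 / (1 + 10^+0.50 + 10^-3.01)
   = 1 / (1 + 3.1623 + 0.00097724) = 1/4.1633 = 0.2402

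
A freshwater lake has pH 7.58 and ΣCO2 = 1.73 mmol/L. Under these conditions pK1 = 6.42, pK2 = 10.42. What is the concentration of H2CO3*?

α₀ = 1 / (1 + K1/[H⁺] + K1K2/[H⁺]²) = 1 / (1 + 10^+1.16 + 10^-1.68)
   = 1 / (1 + 14.454 + 0.020893) = 1/15.475 = 0.06462
[CO2*] = α₀ × DIC = 0.06462 × 1.73 = 0.112 mmol/L

[CO2*] = 0.112 mmol/L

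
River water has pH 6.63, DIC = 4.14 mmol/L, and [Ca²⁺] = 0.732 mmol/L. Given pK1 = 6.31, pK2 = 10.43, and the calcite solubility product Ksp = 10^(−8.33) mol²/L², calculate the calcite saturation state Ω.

α₂ = 1 / (1 + [H⁺]/K2 + [H⁺]²/(K1K2)) = 1 / (1 + 10^+3.80 + 10^+3.48)
   = 1 / (1 + 6309.6 + 3020.0) = 1/9330.5 = 0.0001072
[CO3²⁻] = α₂ × DIC = 0.0001072 × 4.14 = 0.0004437 mmol/L = 0.4437 μmol/L
Ksp = 10^(−8.33) = 4.677×10^-9
Ω = [Ca²⁺][CO3²⁻]/Ksp = (0.732×10^-3)(4.437×10^-7) / 4.677×10^-9 = 0.0694

Ω = 0.0694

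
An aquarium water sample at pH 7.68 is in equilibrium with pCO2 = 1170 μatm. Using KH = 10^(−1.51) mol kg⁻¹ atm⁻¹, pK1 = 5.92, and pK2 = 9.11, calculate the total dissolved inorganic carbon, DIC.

[CO2*] = KH · pCO2 = 10^(−1.51) × 1170×10^-6 = 3.616×10^-5 mol/kg
α₀ = 1/(1 + K1/[H⁺] + K1K2/[H⁺]²) = 1/(1 + 10^+1.76 + 10^+0.33) = 0.01648
DIC = [CO2*]/α₀ = 3.616×10^-5 / 0.01648 = 2.19 mmol/kg

DIC = 2.19 mmol/kg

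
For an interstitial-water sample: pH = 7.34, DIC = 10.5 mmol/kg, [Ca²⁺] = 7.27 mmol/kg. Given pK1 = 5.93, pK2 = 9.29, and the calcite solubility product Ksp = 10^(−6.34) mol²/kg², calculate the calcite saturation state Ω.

Ω = 1.78

α₂ = 1 / (1 + [H⁺]/K2 + [H⁺]²/(K1K2)) = 1 / (1 + 10^+1.95 + 10^+0.54)
   = 1 / (1 + 89.125 + 3.4674) = 1/93.592 = 0.01068
[CO3²⁻] = α₂ × DIC = 0.01068 × 10.5 = 0.1122 mmol/kg
Ksp = 10^(−6.34) = 4.571×10^-7
Ω = [Ca²⁺][CO3²⁻]/Ksp = (7.27×10^-3)(1.122×10^-4) / 4.571×10^-7 = 1.78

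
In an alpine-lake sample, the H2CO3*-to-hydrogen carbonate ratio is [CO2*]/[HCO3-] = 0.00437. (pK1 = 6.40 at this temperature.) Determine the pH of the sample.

From K1 = [H⁺][HCO3-]/[CO2*]:  pH = pK1 − log₁₀([CO2*]/[HCO3-])
log₁₀(0.00437) = -2.360
pH = 6.40 − (-2.360) = 8.76

pH = 8.76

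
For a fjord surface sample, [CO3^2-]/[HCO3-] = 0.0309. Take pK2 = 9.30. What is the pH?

pH = 7.79

From K2 = [H⁺][CO3^2-]/[HCO3-]:  pH = pK2 + log₁₀([CO3^2-]/[HCO3-])
log₁₀(0.0309) = -1.510
pH = 9.30 + (-1.510) = 7.79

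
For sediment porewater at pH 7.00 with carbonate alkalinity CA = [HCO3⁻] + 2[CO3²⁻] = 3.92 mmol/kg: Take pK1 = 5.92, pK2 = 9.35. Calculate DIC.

CA = [HCO3⁻] + 2[CO3²⁻] = (α₁ + 2α₂)·DIC
At pH 7.00: [H⁺]/K1 = 10^-1.08 = 0.083176, K2/[H⁺] = 10^-2.35 = 0.0044668
α₁ = 1/(1 + 0.083176 + 0.0044668) = 1/1.0876 = 0.9194; α₂ = α₁·K2/[H⁺] = 0.004107
α₁ + 2α₂ = 0.9276
DIC = CA / (α₁ + 2α₂) = 3.92 / 0.9276 = 4.23 mmol/kg

DIC = 4.23 mmol/kg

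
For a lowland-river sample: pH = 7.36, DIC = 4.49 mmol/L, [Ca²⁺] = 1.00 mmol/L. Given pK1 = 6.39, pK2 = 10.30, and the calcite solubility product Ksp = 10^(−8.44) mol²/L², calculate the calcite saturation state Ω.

Ω = 1.28

α₂ = 1 / (1 + [H⁺]/K2 + [H⁺]²/(K1K2)) = 1 / (1 + 10^+2.94 + 10^+1.97)
   = 1 / (1 + 870.96 + 93.325) = 1/965.29 = 0.001036
[CO3²⁻] = α₂ × DIC = 0.001036 × 4.49 = 0.004651 mmol/L = 4.651 μmol/L
Ksp = 10^(−8.44) = 3.631×10^-9
Ω = [Ca²⁺][CO3²⁻]/Ksp = (1.00×10^-3)(4.651×10^-6) / 3.631×10^-9 = 1.28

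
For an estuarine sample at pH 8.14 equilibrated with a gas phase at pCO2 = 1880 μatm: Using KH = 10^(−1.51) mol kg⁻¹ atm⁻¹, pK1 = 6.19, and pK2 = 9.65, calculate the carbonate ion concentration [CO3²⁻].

[CO3²⁻] = 0.160 mmol/kg

[CO2*] = KH · pCO2 = 10^(−1.51) × 1880×10^-6 = 5.810×10^-5 mol/kg
α₀ = 1/(1 + K1/[H⁺] + K1K2/[H⁺]²) = 1/(1 + 10^+1.95 + 10^+0.44) = 0.01077
DIC = [CO2*]/α₀ = 5.810×10^-5 / 0.01077 = 5.396 mmol/kg
[CO3²⁻] = α₂·DIC; α₂ = 0.02965, so [CO3²⁻] = 0.02965 × 5.396 = 0.160 mmol/kg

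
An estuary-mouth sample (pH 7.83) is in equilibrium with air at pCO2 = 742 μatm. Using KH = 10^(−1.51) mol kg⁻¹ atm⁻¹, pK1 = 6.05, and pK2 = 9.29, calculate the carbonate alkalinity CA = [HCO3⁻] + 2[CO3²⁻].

CA = 1.48 mmol/kg

[CO2*] = KH · pCO2 = 10^(−1.51) × 742×10^-6 = 2.293×10^-5 mol/kg
α₀ = 1/(1 + K1/[H⁺] + K1K2/[H⁺]²) = 1/(1 + 10^+1.78 + 10^+0.32) = 0.01579
DIC = [CO2*]/α₀ = 2.293×10^-5 / 0.01579 = 1.453 mmol/kg
CA = (α₁ + 2α₂)·DIC = (0.9512 + 2×0.03298) × 1.453 = 1.48 mmol/kg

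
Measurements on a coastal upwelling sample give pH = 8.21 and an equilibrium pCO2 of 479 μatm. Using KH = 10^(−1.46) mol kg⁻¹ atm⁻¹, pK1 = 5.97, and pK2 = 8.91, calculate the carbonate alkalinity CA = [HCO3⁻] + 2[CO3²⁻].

[CO2*] = KH · pCO2 = 10^(−1.46) × 479×10^-6 = 1.661×10^-5 mol/kg
α₀ = 1/(1 + K1/[H⁺] + K1K2/[H⁺]²) = 1/(1 + 10^+2.24 + 10^+1.54) = 0.004774
DIC = [CO2*]/α₀ = 1.661×10^-5 / 0.004774 = 3.479 mmol/kg
CA = (α₁ + 2α₂)·DIC = (0.8297 + 2×0.1655) × 3.479 = 4.04 mmol/kg

CA = 4.04 mmol/kg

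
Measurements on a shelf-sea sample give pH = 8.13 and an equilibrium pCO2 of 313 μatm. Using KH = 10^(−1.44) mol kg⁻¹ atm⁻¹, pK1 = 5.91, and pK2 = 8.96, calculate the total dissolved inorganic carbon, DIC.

DIC = 2.18 mmol/kg

[CO2*] = KH · pCO2 = 10^(−1.44) × 313×10^-6 = 1.136×10^-5 mol/kg
α₀ = 1/(1 + K1/[H⁺] + K1K2/[H⁺]²) = 1/(1 + 10^+2.22 + 10^+1.39) = 0.005222
DIC = [CO2*]/α₀ = 1.136×10^-5 / 0.005222 = 2.18 mmol/kg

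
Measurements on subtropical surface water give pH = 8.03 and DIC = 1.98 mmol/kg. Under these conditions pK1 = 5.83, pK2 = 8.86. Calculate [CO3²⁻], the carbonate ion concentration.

α₂ = 1 / (1 + [H⁺]/K2 + [H⁺]²/(K1K2)) = 1 / (1 + 10^+0.83 + 10^-1.37)
   = 1 / (1 + 6.7608 + 0.042658) = 1/7.8035 = 0.1281
[CO3²⁻] = α₂ × DIC = 0.1281 × 1.98 = 0.254 mmol/kg

[CO3²⁻] = 0.254 mmol/kg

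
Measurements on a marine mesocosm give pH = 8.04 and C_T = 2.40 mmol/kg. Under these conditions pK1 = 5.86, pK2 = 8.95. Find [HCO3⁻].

α₁ = 1 / (1 + [H⁺]/K1 + K2/[H⁺]) = 1 / (1 + 10^-2.18 + 10^-0.91)
   = 1 / (1 + 0.0066069 + 0.12303) = 1/1.1296 = 0.8852
[HCO3⁻] = α₁ × DIC = 0.8852 × 2.40 = 2.12 mmol/kg

[HCO3⁻] = 2.12 mmol/kg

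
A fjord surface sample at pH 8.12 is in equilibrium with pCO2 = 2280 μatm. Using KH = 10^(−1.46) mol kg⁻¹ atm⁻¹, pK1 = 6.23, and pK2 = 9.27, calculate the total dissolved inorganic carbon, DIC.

[CO2*] = KH · pCO2 = 10^(−1.46) × 2280×10^-6 = 7.906×10^-5 mol/kg
α₀ = 1/(1 + K1/[H⁺] + K1K2/[H⁺]²) = 1/(1 + 10^+1.89 + 10^+0.74) = 0.01189
DIC = [CO2*]/α₀ = 7.906×10^-5 / 0.01189 = 6.65 mmol/kg

DIC = 6.65 mmol/kg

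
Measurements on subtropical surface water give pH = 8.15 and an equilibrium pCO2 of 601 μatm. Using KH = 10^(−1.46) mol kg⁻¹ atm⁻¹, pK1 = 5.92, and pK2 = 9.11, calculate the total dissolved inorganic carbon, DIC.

DIC = 3.95 mmol/kg

[CO2*] = KH · pCO2 = 10^(−1.46) × 601×10^-6 = 2.084×10^-5 mol/kg
α₀ = 1/(1 + K1/[H⁺] + K1K2/[H⁺]²) = 1/(1 + 10^+2.23 + 10^+1.27) = 0.005279
DIC = [CO2*]/α₀ = 2.084×10^-5 / 0.005279 = 3.95 mmol/kg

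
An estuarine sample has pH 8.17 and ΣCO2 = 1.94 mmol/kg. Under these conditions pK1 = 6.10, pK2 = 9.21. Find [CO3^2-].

[CO3²⁻] = 0.161 mmol/kg

α₂ = 1 / (1 + [H⁺]/K2 + [H⁺]²/(K1K2)) = 1 / (1 + 10^+1.04 + 10^-1.03)
   = 1 / (1 + 10.965 + 0.093325) = 1/12.058 = 0.08293
[CO3²⁻] = α₂ × DIC = 0.08293 × 1.94 = 0.161 mmol/kg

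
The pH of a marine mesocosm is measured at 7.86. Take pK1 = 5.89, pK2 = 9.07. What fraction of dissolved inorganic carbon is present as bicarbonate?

α₁ = 1 / (1 + [H⁺]/K1 + K2/[H⁺]) = 1 / (1 + 10^-1.97 + 10^-1.21)
   = 1 / (1 + 0.010715 + 0.061660) = 1/1.0724 = 0.9325

α₁ = 0.933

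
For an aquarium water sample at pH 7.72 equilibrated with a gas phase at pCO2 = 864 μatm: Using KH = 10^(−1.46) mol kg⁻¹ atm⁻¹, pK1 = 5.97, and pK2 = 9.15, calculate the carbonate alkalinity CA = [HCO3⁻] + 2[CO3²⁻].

CA = 1.81 mmol/kg

[CO2*] = KH · pCO2 = 10^(−1.46) × 864×10^-6 = 2.996×10^-5 mol/kg
α₀ = 1/(1 + K1/[H⁺] + K1K2/[H⁺]²) = 1/(1 + 10^+1.75 + 10^+0.32) = 0.01686
DIC = [CO2*]/α₀ = 2.996×10^-5 / 0.01686 = 1.777 mmol/kg
CA = (α₁ + 2α₂)·DIC = (0.9479 + 2×0.03522) × 1.777 = 1.81 mmol/kg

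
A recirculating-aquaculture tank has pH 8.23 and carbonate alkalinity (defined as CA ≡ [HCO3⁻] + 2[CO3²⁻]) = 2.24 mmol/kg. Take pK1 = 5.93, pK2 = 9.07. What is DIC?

DIC = 2.00 mmol/kg

CA = [HCO3⁻] + 2[CO3²⁻] = (α₁ + 2α₂)·DIC
At pH 8.23: [H⁺]/K1 = 10^-2.30 = 0.0050119, K2/[H⁺] = 10^-0.84 = 0.14454
α₁ = 1/(1 + 0.0050119 + 0.14454) = 1/1.1496 = 0.8699; α₂ = α₁·K2/[H⁺] = 0.1257
α₁ + 2α₂ = 1.1214
DIC = CA / (α₁ + 2α₂) = 2.24 / 1.1214 = 2.00 mmol/kg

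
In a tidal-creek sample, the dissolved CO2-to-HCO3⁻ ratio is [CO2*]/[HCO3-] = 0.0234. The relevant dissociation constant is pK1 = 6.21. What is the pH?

From K1 = [H⁺][HCO3-]/[CO2*]:  pH = pK1 − log₁₀([CO2*]/[HCO3-])
log₁₀(0.0234) = -1.631
pH = 6.21 − (-1.631) = 7.84

pH = 7.84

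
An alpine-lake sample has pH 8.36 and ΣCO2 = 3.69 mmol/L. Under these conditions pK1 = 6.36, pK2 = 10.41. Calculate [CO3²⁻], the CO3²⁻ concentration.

α₂ = 1 / (1 + [H⁺]/K2 + [H⁺]²/(K1K2)) = 1 / (1 + 10^+2.05 + 10^+0.05)
   = 1 / (1 + 112.20 + 1.1220) = 1/114.32 = 0.008747
[CO3²⁻] = α₂ × DIC = 0.008747 × 3.69 = 0.0323 mmol/L

[CO3²⁻] = 0.0323 mmol/L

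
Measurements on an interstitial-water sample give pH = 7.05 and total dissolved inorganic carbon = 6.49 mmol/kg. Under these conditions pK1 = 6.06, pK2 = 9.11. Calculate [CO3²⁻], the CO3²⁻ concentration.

α₂ = 1 / (1 + [H⁺]/K2 + [H⁺]²/(K1K2)) = 1 / (1 + 10^+2.06 + 10^+1.07)
   = 1 / (1 + 114.82 + 11.749) = 1/127.56 = 0.007839
[CO3²⁻] = α₂ × DIC = 0.007839 × 6.49 = 0.0509 mmol/kg

[CO3²⁻] = 0.0509 mmol/kg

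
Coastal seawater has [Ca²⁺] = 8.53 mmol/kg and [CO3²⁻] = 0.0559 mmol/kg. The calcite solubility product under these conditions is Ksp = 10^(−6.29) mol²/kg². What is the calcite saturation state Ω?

Ω = 0.930

Ksp = 10^(−6.29) = 5.129×10^-7
Ω = [Ca²⁺][CO3²⁻]/Ksp = (8.53×10^-3)(0.0559×10^-3) / 5.129×10^-7 = 0.930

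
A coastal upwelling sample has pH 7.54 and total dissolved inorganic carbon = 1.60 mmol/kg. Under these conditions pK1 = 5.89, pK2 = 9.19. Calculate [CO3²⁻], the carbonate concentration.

α₂ = 1 / (1 + [H⁺]/K2 + [H⁺]²/(K1K2)) = 1 / (1 + 10^+1.65 + 10^-0.00)
   = 1 / (1 + 44.668 + 1.0000) = 1/46.668 = 0.02143
[CO3²⁻] = α₂ × DIC = 0.02143 × 1.60 = 0.0343 mmol/kg

[CO3²⁻] = 0.0343 mmol/kg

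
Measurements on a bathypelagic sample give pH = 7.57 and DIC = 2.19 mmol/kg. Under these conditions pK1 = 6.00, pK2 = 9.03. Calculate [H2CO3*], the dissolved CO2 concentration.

[CO2*] = 0.0555 mmol/kg

α₀ = 1 / (1 + K1/[H⁺] + K1K2/[H⁺]²) = 1 / (1 + 10^+1.57 + 10^+0.11)
   = 1 / (1 + 37.154 + 1.2882) = 1/39.442 = 0.02535
[CO2*] = α₀ × DIC = 0.02535 × 2.19 = 0.0555 mmol/kg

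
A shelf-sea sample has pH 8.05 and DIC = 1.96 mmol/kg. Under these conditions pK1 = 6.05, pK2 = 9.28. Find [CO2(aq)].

α₀ = 1 / (1 + K1/[H⁺] + K1K2/[H⁺]²) = 1 / (1 + 10^+2.00 + 10^+0.77)
   = 1 / (1 + 100.00 + 5.8884) = 1/106.89 = 0.009356
[CO2*] = α₀ × DIC = 0.009356 × 1.96 = 0.0183 mmol/kg = 18.3 μmol/kg

[CO2*] = 18.3 μmol/kg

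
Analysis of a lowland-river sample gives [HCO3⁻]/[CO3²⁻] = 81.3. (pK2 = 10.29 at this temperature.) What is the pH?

From K2 = [H⁺][CO3²⁻]/[HCO3⁻]:  pH = pK2 − log₁₀([HCO3⁻]/[CO3²⁻])
log₁₀(81.3) = +1.910
pH = 10.29 − (+1.910) = 8.38

pH = 8.38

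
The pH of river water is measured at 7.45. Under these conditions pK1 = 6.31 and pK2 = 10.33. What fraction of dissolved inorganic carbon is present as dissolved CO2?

α₀ = 0.0675

α₀ = 1 / (1 + K1/[H⁺] + K1K2/[H⁺]²) = 1 / (1 + 10^+1.14 + 10^-1.74)
   = 1 / (1 + 13.804 + 0.018197) = 1/14.822 = 0.06747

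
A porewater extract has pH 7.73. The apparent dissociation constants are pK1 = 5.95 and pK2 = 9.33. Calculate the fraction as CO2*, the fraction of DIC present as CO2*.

α₀ = 1 / (1 + K1/[H⁺] + K1K2/[H⁺]²) = 1 / (1 + 10^+1.78 + 10^+0.18)
   = 1 / (1 + 60.256 + 1.5136) = 1/62.770 = 0.01593

α₀ = 0.0159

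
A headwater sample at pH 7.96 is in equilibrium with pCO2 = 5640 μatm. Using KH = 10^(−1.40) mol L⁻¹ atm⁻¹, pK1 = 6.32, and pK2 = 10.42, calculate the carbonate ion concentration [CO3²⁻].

[CO3²⁻] = 0.0340 mmol/L

[CO2*] = KH · pCO2 = 10^(−1.40) × 5640×10^-6 = 2.245×10^-4 mol/L
α₀ = 1/(1 + K1/[H⁺] + K1K2/[H⁺]²) = 1/(1 + 10^+1.64 + 10^-0.82) = 0.02232
DIC = [CO2*]/α₀ = 2.245×10^-4 / 0.02232 = 10.06 mmol/L
[CO3²⁻] = α₂·DIC; α₂ = 0.003378, so [CO3²⁻] = 0.003378 × 10.06 = 0.0340 mmol/L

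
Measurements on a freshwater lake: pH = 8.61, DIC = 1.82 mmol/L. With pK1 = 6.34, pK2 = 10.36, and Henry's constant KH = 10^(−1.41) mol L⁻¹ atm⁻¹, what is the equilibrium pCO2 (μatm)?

pCO2 = 246 μatm

α₀ = 1 / (1 + K1/[H⁺] + K1K2/[H⁺]²) = 1 / (1 + 10^+2.27 + 10^+0.52)
   = 1 / (1 + 186.21 + 3.3113) = 1/190.52 = 0.005249
[CO2*] = α₀ × DIC = 0.005249 × 1.82 = 0.009553 mmol/L = 9.553 μmol/L
pCO2 = [CO2*]/KH = 9.553×10^-6 / 3.890×10^-2 = 246 μatm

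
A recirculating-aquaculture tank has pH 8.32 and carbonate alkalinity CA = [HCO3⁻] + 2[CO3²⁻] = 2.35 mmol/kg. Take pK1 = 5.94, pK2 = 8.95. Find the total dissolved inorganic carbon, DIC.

DIC = 1.98 mmol/kg

CA = [HCO3⁻] + 2[CO3²⁻] = (α₁ + 2α₂)·DIC
At pH 8.32: [H⁺]/K1 = 10^-2.38 = 0.0041687, K2/[H⁺] = 10^-0.63 = 0.23442
α₁ = 1/(1 + 0.0041687 + 0.23442) = 1/1.2386 = 0.8074; α₂ = α₁·K2/[H⁺] = 0.1893
α₁ + 2α₂ = 1.1859
DIC = CA / (α₁ + 2α₂) = 2.35 / 1.1859 = 1.98 mmol/kg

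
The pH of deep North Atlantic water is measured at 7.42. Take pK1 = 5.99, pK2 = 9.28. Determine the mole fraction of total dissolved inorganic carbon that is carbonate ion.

α₂ = 1 / (1 + [H⁺]/K2 + [H⁺]²/(K1K2)) = 1 / (1 + 10^+1.86 + 10^+0.43)
   = 1 / (1 + 72.444 + 2.6915) = 1/76.135 = 0.01313

α₂ = 0.0131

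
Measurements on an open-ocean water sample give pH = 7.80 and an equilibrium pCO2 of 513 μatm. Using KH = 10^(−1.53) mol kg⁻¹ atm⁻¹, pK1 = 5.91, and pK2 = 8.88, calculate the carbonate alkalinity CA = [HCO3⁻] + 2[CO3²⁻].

[CO2*] = KH · pCO2 = 10^(−1.53) × 513×10^-6 = 1.514×10^-5 mol/kg
α₀ = 1/(1 + K1/[H⁺] + K1K2/[H⁺]²) = 1/(1 + 10^+1.89 + 10^+0.81) = 0.01175
DIC = [CO2*]/α₀ = 1.514×10^-5 / 0.01175 = 1.288 mmol/kg
CA = (α₁ + 2α₂)·DIC = (0.9124 + 2×0.07589) × 1.288 = 1.37 mmol/kg

CA = 1.37 mmol/kg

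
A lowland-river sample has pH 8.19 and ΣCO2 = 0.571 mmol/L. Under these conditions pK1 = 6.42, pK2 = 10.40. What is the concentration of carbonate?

[CO3²⁻] = 3.44 μmol/L

α₂ = 1 / (1 + [H⁺]/K2 + [H⁺]²/(K1K2)) = 1 / (1 + 10^+2.21 + 10^+0.44)
   = 1 / (1 + 162.18 + 2.7542) = 1/165.94 = 0.006026
[CO3²⁻] = α₂ × DIC = 0.006026 × 0.571 = 0.00344 mmol/L = 3.44 μmol/L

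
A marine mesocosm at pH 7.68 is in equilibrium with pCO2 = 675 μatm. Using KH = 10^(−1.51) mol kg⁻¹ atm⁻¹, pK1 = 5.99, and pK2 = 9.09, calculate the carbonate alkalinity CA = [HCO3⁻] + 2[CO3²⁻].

[CO2*] = KH · pCO2 = 10^(−1.51) × 675×10^-6 = 2.086×10^-5 mol/kg
α₀ = 1/(1 + K1/[H⁺] + K1K2/[H⁺]²) = 1/(1 + 10^+1.69 + 10^+0.28) = 0.01927
DIC = [CO2*]/α₀ = 2.086×10^-5 / 0.01927 = 1.082 mmol/kg
CA = (α₁ + 2α₂)·DIC = (0.9440 + 2×0.03673) × 1.082 = 1.10 mmol/kg

CA = 1.10 mmol/kg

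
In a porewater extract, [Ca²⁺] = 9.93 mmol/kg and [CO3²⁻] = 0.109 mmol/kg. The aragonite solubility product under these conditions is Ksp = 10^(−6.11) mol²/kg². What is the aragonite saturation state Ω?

Ω = 1.39

Ksp = 10^(−6.11) = 7.762×10^-7
Ω = [Ca²⁺][CO3²⁻]/Ksp = (9.93×10^-3)(0.109×10^-3) / 7.762×10^-7 = 1.39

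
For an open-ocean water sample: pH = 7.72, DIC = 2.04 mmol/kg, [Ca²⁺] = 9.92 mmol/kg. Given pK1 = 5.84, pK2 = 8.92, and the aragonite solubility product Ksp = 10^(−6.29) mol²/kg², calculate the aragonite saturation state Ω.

α₂ = 1 / (1 + [H⁺]/K2 + [H⁺]²/(K1K2)) = 1 / (1 + 10^+1.20 + 10^-0.68)
   = 1 / (1 + 15.849 + 0.20893) = 1/17.058 = 0.05862
[CO3²⁻] = α₂ × DIC = 0.05862 × 2.04 = 0.1196 mmol/kg
Ksp = 10^(−6.29) = 5.129×10^-7
Ω = [Ca²⁺][CO3²⁻]/Ksp = (9.92×10^-3)(1.196×10^-4) / 5.129×10^-7 = 2.31

Ω = 2.31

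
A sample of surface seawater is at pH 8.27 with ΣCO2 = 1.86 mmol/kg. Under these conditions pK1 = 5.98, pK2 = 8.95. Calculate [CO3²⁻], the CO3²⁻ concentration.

α₂ = 1 / (1 + [H⁺]/K2 + [H⁺]²/(K1K2)) = 1 / (1 + 10^+0.68 + 10^-1.61)
   = 1 / (1 + 4.7863 + 0.024547) = 1/5.8108 = 0.1721
[CO3²⁻] = α₂ × DIC = 0.1721 × 1.86 = 0.320 mmol/kg

[CO3²⁻] = 0.320 mmol/kg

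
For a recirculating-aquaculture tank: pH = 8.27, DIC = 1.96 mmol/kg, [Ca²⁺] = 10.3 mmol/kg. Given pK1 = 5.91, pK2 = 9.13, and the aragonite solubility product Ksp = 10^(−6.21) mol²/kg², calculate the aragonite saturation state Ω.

Ω = 3.96

α₂ = 1 / (1 + [H⁺]/K2 + [H⁺]²/(K1K2)) = 1 / (1 + 10^+0.86 + 10^-1.50)
   = 1 / (1 + 7.2444 + 0.031623) = 1/8.2760 = 0.1208
[CO3²⁻] = α₂ × DIC = 0.1208 × 1.96 = 0.2368 mmol/kg
Ksp = 10^(−6.21) = 6.166×10^-7
Ω = [Ca²⁺][CO3²⁻]/Ksp = (10.3×10^-3)(2.368×10^-4) / 6.166×10^-7 = 3.96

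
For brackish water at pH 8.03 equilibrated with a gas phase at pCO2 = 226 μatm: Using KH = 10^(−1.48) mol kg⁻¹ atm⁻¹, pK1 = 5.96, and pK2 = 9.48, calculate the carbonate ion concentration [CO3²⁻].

[CO3²⁻] = 0.0312 mmol/kg

[CO2*] = KH · pCO2 = 10^(−1.48) × 226×10^-6 = 7.484×10^-6 mol/kg
α₀ = 1/(1 + K1/[H⁺] + K1K2/[H⁺]²) = 1/(1 + 10^+2.07 + 10^+0.62) = 0.008153
DIC = [CO2*]/α₀ = 7.484×10^-6 / 0.008153 = 0.9179 mmol/kg
[CO3²⁻] = α₂·DIC; α₂ = 0.03399, so [CO3²⁻] = 0.03399 × 0.9179 = 0.0312 mmol/kg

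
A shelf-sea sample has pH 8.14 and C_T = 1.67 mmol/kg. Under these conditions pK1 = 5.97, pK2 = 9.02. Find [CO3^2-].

[CO3²⁻] = 0.193 mmol/kg

α₂ = 1 / (1 + [H⁺]/K2 + [H⁺]²/(K1K2)) = 1 / (1 + 10^+0.88 + 10^-1.29)
   = 1 / (1 + 7.5858 + 0.051286) = 1/8.6371 = 0.1158
[CO3²⁻] = α₂ × DIC = 0.1158 × 1.67 = 0.193 mmol/kg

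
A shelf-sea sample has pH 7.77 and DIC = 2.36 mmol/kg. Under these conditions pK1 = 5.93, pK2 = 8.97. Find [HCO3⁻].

[HCO3⁻] = 2.19 mmol/kg

α₁ = 1 / (1 + [H⁺]/K1 + K2/[H⁺]) = 1 / (1 + 10^-1.84 + 10^-1.20)
   = 1 / (1 + 0.014454 + 0.063096) = 1/1.0776 = 0.9280
[HCO3⁻] = α₁ × DIC = 0.9280 × 2.36 = 2.19 mmol/kg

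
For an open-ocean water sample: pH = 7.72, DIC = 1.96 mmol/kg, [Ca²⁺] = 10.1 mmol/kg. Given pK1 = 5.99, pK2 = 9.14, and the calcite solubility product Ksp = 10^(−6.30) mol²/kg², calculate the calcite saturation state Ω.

α₂ = 1 / (1 + [H⁺]/K2 + [H⁺]²/(K1K2)) = 1 / (1 + 10^+1.42 + 10^-0.31)
   = 1 / (1 + 26.303 + 0.48978) = 1/27.792 = 0.03598
[CO3²⁻] = α₂ × DIC = 0.03598 × 1.96 = 0.07052 mmol/kg
Ksp = 10^(−6.30) = 5.012×10^-7
Ω = [Ca²⁺][CO3²⁻]/Ksp = (10.1×10^-3)(7.052×10^-5) / 5.012×10^-7 = 1.42

Ω = 1.42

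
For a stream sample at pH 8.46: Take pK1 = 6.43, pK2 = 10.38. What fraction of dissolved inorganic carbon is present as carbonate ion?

α₂ = 0.0118

α₂ = 1 / (1 + [H⁺]/K2 + [H⁺]²/(K1K2)) = 1 / (1 + 10^+1.92 + 10^-0.11)
   = 1 / (1 + 83.176 + 0.77625) = 1/84.953 = 0.01177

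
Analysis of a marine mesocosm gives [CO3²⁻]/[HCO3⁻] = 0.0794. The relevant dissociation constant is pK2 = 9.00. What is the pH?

From K2 = [H⁺][CO3²⁻]/[HCO3⁻]:  pH = pK2 + log₁₀([CO3²⁻]/[HCO3⁻])
log₁₀(0.0794) = -1.100
pH = 9.00 + (-1.100) = 7.90

pH = 7.90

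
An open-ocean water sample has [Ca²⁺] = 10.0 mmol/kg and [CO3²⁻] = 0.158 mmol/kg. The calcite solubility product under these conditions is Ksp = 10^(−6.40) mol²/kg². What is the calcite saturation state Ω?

Ksp = 10^(−6.40) = 3.981×10^-7
Ω = [Ca²⁺][CO3²⁻]/Ksp = (10.0×10^-3)(0.158×10^-3) / 3.981×10^-7 = 3.97

Ω = 3.97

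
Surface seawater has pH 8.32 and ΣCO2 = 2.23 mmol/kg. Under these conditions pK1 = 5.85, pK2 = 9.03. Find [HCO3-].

[HCO3⁻] = 1.86 mmol/kg

α₁ = 1 / (1 + [H⁺]/K1 + K2/[H⁺]) = 1 / (1 + 10^-2.47 + 10^-0.71)
   = 1 / (1 + 0.0033884 + 0.19498) = 1/1.1984 = 0.8345
[HCO3⁻] = α₁ × DIC = 0.8345 × 2.23 = 1.86 mmol/kg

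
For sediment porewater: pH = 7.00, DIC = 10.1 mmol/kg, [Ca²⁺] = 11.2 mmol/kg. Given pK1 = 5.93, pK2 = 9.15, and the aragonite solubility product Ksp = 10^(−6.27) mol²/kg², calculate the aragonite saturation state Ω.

α₂ = 1 / (1 + [H⁺]/K2 + [H⁺]²/(K1K2)) = 1 / (1 + 10^+2.15 + 10^+1.08)
   = 1 / (1 + 141.25 + 12.023) = 1/154.28 = 0.006482
[CO3²⁻] = α₂ × DIC = 0.006482 × 10.1 = 0.06547 mmol/kg
Ksp = 10^(−6.27) = 5.370×10^-7
Ω = [Ca²⁺][CO3²⁻]/Ksp = (11.2×10^-3)(6.547×10^-5) / 5.370×10^-7 = 1.37

Ω = 1.37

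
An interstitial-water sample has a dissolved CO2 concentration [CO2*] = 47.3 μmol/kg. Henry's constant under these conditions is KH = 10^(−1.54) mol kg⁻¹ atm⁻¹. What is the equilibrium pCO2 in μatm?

pCO2 = 1640 μatm

KH = 10^(−1.54) = 2.884×10^-2 mol kg⁻¹ atm⁻¹
pCO2 = [CO2*]/KH = 47.3×10^-6 / 2.884×10^-2 = 1.64×10^-3 atm = 1640 μatm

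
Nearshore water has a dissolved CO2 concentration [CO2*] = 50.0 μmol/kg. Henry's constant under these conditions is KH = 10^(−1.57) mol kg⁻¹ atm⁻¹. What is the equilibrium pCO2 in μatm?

KH = 10^(−1.57) = 2.692×10^-2 mol kg⁻¹ atm⁻¹
pCO2 = [CO2*]/KH = 50.0×10^-6 / 2.692×10^-2 = 1.86×10^-3 atm = 1860 μatm

pCO2 = 1860 μatm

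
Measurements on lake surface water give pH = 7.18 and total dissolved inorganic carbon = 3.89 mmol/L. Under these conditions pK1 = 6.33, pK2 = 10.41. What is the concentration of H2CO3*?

α₀ = 1 / (1 + K1/[H⁺] + K1K2/[H⁺]²) = 1 / (1 + 10^+0.85 + 10^-2.38)
   = 1 / (1 + 7.0795 + 0.0041687) = 1/8.0836 = 0.1237
[CO2*] = α₀ × DIC = 0.1237 × 3.89 = 0.481 mmol/L

[CO2*] = 0.481 mmol/L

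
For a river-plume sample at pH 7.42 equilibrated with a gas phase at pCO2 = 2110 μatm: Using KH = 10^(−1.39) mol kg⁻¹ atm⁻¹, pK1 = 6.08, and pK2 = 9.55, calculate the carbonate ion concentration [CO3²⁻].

[CO3²⁻] = 13.9 μmol/kg

[CO2*] = KH · pCO2 = 10^(−1.39) × 2110×10^-6 = 8.596×10^-5 mol/kg
α₀ = 1/(1 + K1/[H⁺] + K1K2/[H⁺]²) = 1/(1 + 10^+1.34 + 10^-0.79) = 0.04340
DIC = [CO2*]/α₀ = 8.596×10^-5 / 0.04340 = 1.980 mmol/kg
[CO3²⁻] = α₂·DIC; α₂ = 0.007039, so [CO3²⁻] = 0.007039 × 1.980 = 0.0139 mmol/kg = 13.9 μmol/kg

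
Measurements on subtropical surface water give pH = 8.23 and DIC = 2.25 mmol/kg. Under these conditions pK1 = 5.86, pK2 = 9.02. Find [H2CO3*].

α₀ = 1 / (1 + K1/[H⁺] + K1K2/[H⁺]²) = 1 / (1 + 10^+2.37 + 10^+1.58)
   = 1 / (1 + 234.42 + 38.019) = 1/273.44 = 0.003657
[CO2*] = α₀ × DIC = 0.003657 × 2.25 = 0.00823 mmol/kg = 8.23 μmol/kg

[CO2*] = 8.23 μmol/kg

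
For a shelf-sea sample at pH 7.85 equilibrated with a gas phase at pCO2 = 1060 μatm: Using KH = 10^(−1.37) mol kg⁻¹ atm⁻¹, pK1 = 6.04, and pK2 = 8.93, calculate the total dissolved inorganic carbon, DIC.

DIC = 3.21 mmol/kg

[CO2*] = KH · pCO2 = 10^(−1.37) × 1060×10^-6 = 4.522×10^-5 mol/kg
α₀ = 1/(1 + K1/[H⁺] + K1K2/[H⁺]²) = 1/(1 + 10^+1.81 + 10^+0.73) = 0.01410
DIC = [CO2*]/α₀ = 4.522×10^-5 / 0.01410 = 3.21 mmol/kg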